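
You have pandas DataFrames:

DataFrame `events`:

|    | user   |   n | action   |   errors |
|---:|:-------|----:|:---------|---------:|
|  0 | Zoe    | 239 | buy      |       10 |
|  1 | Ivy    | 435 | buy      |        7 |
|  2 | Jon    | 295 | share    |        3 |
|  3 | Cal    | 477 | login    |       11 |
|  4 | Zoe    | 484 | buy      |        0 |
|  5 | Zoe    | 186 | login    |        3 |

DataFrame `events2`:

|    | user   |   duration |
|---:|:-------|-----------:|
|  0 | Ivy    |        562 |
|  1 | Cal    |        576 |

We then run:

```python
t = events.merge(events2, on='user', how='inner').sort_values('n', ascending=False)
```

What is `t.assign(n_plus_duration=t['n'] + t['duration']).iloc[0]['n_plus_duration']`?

merge on 'user' (how='inner') → 2 rows:
  user    n action  errors  duration
0  Ivy  435    buy       7       562
1  Cal  477  login      11       576
sort by n descending:
  user    n action  errors  duration
1  Cal  477  login      11       576
0  Ivy  435    buy       7       562
add column n_plus_duration = t['n'] + t['duration']:
  user    n action  errors  duration  n_plus_duration
1  Cal  477  login      11       576             1053
0  Ivy  435    buy       7       562              997

1053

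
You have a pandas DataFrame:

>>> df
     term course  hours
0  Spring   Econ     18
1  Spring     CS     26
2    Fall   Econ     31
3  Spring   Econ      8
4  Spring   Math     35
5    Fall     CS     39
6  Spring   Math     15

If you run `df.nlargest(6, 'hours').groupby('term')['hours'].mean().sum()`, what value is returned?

take 6 rows with largest hours:
     term course  hours
5    Fall     CS     39
4  Spring   Math     35
2    Fall   Econ     31
1  Spring     CS     26
0  Spring   Econ     18
6  Spring   Math     15
group by term, mean of hours:
term
Fall      35.0
Spring    23.5
Name: hours, dtype: float64

58.5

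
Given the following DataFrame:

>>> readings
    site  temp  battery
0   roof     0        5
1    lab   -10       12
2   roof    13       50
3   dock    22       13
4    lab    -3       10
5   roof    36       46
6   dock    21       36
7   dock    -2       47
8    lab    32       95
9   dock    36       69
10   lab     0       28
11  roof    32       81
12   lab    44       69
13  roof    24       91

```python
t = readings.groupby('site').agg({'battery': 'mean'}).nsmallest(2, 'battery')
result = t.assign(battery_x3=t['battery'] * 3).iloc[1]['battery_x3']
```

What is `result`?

128.4

group by site, mean of battery:
      battery
site         
dock    41.25
lab     42.80
roof    54.60
take 2 rows with smallest battery:
      battery
site         
dock    41.25
lab     42.80
add column battery_x3 = t['battery'] * 3:
      battery  battery_x3
site                     
dock    41.25      123.75
lab     42.80      128.40
The value at position 1, column 'battery_x3' is 128.4.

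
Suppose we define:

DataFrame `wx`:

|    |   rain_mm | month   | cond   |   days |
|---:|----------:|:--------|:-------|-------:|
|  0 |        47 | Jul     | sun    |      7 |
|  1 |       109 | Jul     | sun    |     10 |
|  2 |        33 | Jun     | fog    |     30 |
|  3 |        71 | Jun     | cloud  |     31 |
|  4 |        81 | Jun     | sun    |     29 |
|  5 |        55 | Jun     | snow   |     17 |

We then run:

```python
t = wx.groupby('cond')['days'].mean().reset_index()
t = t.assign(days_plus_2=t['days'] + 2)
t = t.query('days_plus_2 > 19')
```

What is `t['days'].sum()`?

61.0

group by cond, mean of days:
cond
cloud    31.000000
fog      30.000000
snow     17.000000
sun      15.333333
Name: days, dtype: float64
reset_index():
    cond       days
0  cloud  31.000000
1    fog  30.000000
2   snow  17.000000
3    sun  15.333333
add column days_plus_2 = t['days'] + 2:
    cond       days  days_plus_2
0  cloud  31.000000    33.000000
1    fog  30.000000    32.000000
2   snow  17.000000    19.000000
3    sun  15.333333    17.333333
filter rows where days_plus_2 > 19:
    cond  days  days_plus_2
0  cloud  31.0         33.0
1    fog  30.0         32.0
Taking the sum of column 'days' gives 61.0.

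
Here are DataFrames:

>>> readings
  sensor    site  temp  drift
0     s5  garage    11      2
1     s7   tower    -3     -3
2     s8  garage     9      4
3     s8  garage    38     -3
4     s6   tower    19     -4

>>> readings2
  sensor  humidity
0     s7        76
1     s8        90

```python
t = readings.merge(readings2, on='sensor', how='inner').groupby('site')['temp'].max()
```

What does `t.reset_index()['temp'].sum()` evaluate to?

35

merge on 'sensor' (how='inner') → 3 rows:
  sensor    site  temp  drift  humidity
0     s7   tower    -3     -3        76
1     s8  garage     9      4        90
2     s8  garage    38     -3        90
group by site, max of temp:
site
garage    38
tower     -3
Name: temp, dtype: int64
reset_index():
     site  temp
0  garage    38
1   tower    -3
Reading off the sum of column 'temp', we get 35.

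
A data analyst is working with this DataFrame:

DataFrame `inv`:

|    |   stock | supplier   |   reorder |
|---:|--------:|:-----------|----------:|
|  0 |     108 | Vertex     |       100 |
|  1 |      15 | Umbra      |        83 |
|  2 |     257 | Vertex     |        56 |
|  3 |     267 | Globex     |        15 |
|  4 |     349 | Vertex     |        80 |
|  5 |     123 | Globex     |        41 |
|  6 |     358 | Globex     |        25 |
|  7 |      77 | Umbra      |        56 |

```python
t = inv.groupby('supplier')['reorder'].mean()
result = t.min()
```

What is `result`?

group by supplier, mean of reorder:
supplier
Globex    27.000000
Umbra     69.500000
Vertex    78.666667
Name: reorder, dtype: float64
min of the resulting series → 27.0

27.0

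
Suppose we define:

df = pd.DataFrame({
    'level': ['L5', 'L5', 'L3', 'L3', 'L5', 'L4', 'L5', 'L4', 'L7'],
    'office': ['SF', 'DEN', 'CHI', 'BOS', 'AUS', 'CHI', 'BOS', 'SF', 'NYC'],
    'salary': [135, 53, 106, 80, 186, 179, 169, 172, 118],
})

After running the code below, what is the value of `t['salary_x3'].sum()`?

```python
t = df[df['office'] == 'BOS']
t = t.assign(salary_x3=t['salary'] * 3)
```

747

filter rows where office == 'BOS':
  level office  salary
3    L3    BOS      80
6    L5    BOS     169
add column salary_x3 = t['salary'] * 3:
  level office  salary  salary_x3
3    L3    BOS      80        240
6    L5    BOS     169        507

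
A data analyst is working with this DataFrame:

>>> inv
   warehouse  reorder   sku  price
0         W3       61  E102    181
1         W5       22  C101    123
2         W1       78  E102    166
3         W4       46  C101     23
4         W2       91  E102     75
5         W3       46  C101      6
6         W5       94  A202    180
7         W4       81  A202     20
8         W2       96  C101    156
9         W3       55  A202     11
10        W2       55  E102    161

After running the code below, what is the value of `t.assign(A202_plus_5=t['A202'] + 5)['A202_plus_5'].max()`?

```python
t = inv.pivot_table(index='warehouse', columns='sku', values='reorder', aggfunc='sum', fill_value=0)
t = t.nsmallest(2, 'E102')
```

99

pivot: rows=warehouse, cols=sku, sum(reorder):
sku        A202  C101  E102
warehouse                  
W1            0     0    78
W2            0    96   146
W3           55    46    61
W4           81    46     0
W5           94    22     0
take 2 rows with smallest E102:
sku        A202  C101  E102
warehouse                  
W4           81    46     0
W5           94    22     0
add column A202_plus_5 = t['A202'] + 5:
sku        A202  C101  E102  A202_plus_5
warehouse                               
W4           81    46     0           86
W5           94    22     0           99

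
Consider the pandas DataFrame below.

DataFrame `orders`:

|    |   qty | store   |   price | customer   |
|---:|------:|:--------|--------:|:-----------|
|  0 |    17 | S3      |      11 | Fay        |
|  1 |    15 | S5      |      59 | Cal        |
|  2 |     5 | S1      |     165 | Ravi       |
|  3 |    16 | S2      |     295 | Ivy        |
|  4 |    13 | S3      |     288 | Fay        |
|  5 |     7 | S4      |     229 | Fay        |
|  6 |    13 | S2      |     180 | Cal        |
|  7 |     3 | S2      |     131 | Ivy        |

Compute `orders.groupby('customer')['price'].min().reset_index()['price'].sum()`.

group by customer, min of price:
customer
Cal      59
Fay      11
Ivy     131
Ravi    165
Name: price, dtype: int64
reset_index():
  customer  price
0      Cal     59
1      Fay     11
2      Ivy    131
3     Ravi    165
The sum of column 'price' is 366.

366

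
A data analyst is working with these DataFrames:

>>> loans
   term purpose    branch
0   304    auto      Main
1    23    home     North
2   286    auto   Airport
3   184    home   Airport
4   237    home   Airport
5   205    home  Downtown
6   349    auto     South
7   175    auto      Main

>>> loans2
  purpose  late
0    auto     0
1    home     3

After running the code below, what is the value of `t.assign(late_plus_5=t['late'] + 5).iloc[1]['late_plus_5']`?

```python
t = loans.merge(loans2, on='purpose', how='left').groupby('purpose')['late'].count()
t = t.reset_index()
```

9

merge on 'purpose' (how='left') → 8 rows:
   term purpose    branch  late
0   304    auto      Main     0
1    23    home     North     3
2   286    auto   Airport     0
3   184    home   Airport     3
4   237    home   Airport     3
5   205    home  Downtown     3
6   349    auto     South     0
7   175    auto      Main     0
group by purpose, count of late:
purpose
auto    4
home    4
Name: late, dtype: int64
reset_index():
  purpose  late
0    auto     4
1    home     4
add column late_plus_5 = t['late'] + 5:
  purpose  late  late_plus_5
0    auto     4            9
1    home     4            9
So iloc[1]['late_plus_5'] = 9.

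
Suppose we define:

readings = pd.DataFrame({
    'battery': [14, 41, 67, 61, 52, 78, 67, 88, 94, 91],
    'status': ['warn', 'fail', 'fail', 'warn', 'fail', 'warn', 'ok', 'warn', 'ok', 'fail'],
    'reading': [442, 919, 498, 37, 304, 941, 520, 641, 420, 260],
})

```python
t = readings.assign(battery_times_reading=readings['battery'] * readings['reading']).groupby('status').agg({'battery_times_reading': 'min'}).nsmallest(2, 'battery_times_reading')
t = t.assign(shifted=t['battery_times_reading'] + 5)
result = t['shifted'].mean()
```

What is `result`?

add column battery_times_reading = readings['battery'] * readings['reading']:
   battery status  reading  battery_times_reading
0       14   warn      442                   6188
1       41   fail      919                  37679
2       67   fail      498                  33366
3       61   warn       37                   2257
4       52   fail      304                  15808
5       78   warn      941                  73398
6       67     ok      520                  34840
7       88   warn      641                  56408
8       94     ok      420                  39480
9       91   fail      260                  23660
group by status, min of battery_times_reading:
        battery_times_reading
status                       
fail                    15808
ok                      34840
warn                     2257
take 2 rows with smallest battery_times_reading:
        battery_times_reading
status                       
warn                     2257
fail                    15808
add column shifted = t['battery_times_reading'] + 5:
        battery_times_reading  shifted
status                                
warn                     2257     2262
fail                    15808    15813
mean of column 'shifted' → 9037.5

9037.5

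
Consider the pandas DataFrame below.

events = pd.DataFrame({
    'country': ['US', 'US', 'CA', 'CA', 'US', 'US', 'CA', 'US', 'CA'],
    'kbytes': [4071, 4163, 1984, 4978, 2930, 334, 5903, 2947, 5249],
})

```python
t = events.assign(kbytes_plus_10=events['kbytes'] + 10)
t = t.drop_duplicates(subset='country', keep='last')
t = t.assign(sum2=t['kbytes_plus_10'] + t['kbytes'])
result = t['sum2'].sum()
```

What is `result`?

16412

add column kbytes_plus_10 = events['kbytes'] + 10:
  country  kbytes  kbytes_plus_10
0      US    4071            4081
1      US    4163            4173
2      CA    1984            1994
3      CA    4978            4988
4      US    2930            2940
5      US     334             344
6      CA    5903            5913
7      US    2947            2957
8      CA    5249            5259
drop duplicate country (keep=last):
  country  kbytes  kbytes_plus_10
7      US    2947            2957
8      CA    5249            5259
add column sum2 = t['kbytes_plus_10'] + t['kbytes']:
  country  kbytes  kbytes_plus_10   sum2
7      US    2947            2957   5904
8      CA    5249            5259  10508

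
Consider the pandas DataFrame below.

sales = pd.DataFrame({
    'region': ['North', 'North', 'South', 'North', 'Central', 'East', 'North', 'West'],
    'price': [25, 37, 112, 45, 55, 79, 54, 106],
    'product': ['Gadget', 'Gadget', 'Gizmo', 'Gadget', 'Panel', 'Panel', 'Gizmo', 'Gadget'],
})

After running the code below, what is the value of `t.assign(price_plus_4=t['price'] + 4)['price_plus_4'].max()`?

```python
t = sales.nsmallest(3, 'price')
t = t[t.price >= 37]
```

49

take 3 rows with smallest price:
  region  price product
0  North     25  Gadget
1  North     37  Gadget
3  North     45  Gadget
filter rows where price >= 37:
  region  price product
1  North     37  Gadget
3  North     45  Gadget
add column price_plus_4 = t['price'] + 4:
  region  price product  price_plus_4
1  North     37  Gadget            41
3  North     45  Gadget            49
Then the max of column 'price_plus_4': 49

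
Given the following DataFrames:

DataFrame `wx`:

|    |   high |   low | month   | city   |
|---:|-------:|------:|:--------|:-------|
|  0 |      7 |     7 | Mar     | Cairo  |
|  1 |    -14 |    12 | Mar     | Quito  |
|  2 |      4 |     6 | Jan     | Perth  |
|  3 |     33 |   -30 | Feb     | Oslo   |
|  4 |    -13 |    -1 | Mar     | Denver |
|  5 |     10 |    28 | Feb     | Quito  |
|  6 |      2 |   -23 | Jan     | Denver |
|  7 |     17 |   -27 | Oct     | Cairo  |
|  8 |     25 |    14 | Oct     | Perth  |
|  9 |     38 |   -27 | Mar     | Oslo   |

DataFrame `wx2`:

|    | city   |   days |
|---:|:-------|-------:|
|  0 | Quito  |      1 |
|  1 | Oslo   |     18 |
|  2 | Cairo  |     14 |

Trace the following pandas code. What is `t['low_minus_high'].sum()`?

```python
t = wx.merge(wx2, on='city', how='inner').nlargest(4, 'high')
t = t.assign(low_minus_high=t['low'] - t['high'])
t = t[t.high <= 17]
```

-26

merge on 'city' (how='inner') → 6 rows:
   high  low month   city  days
0     7    7   Mar  Cairo    14
1   -14   12   Mar  Quito     1
2    33  -30   Feb   Oslo    18
3    10   28   Feb  Quito     1
4    17  -27   Oct  Cairo    14
5    38  -27   Mar   Oslo    18
take 4 rows with largest high:
   high  low month   city  days
5    38  -27   Mar   Oslo    18
2    33  -30   Feb   Oslo    18
4    17  -27   Oct  Cairo    14
3    10   28   Feb  Quito     1
add column low_minus_high = t['low'] - t['high']:
   high  low month   city  days  low_minus_high
5    38  -27   Mar   Oslo    18             -65
2    33  -30   Feb   Oslo    18             -63
4    17  -27   Oct  Cairo    14             -44
3    10   28   Feb  Quito     1              18
filter rows where high <= 17:
   high  low month   city  days  low_minus_high
4    17  -27   Oct  Cairo    14             -44
3    10   28   Feb  Quito     1              18
Then the sum of column 'low_minus_high': -26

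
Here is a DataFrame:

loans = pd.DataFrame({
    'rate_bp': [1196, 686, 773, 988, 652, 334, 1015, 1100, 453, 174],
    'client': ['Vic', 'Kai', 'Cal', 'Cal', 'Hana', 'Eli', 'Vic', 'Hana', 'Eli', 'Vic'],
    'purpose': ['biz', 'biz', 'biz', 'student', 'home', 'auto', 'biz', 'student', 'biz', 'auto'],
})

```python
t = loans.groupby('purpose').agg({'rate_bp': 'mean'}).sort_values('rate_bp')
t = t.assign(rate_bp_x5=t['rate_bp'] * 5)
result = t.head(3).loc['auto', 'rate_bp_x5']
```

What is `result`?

group by purpose, mean of rate_bp:
         rate_bp
purpose         
auto       254.0
biz        824.6
home       652.0
student   1044.0
sort by rate_bp:
         rate_bp
purpose         
auto       254.0
home       652.0
biz        824.6
student   1044.0
add column rate_bp_x5 = t['rate_bp'] * 5:
         rate_bp  rate_bp_x5
purpose                     
auto       254.0      1270.0
home       652.0      3260.0
biz        824.6      4123.0
student   1044.0      5220.0
take first 3 rows:
         rate_bp  rate_bp_x5
purpose                     
auto       254.0      1270.0
home       652.0      3260.0
biz        824.6      4123.0
Reading off the value at row 'auto', column 'rate_bp_x5', we get 1270.0.

1270.0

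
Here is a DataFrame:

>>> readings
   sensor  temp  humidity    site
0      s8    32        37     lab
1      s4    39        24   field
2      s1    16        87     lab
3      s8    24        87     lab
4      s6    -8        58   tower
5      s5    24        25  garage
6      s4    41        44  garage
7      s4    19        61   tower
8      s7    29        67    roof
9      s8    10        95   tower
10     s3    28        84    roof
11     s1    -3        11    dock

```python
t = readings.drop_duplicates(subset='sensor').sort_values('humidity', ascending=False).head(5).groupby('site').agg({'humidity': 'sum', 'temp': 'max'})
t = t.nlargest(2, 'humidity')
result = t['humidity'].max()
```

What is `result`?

151

drop duplicate sensor (keep=first):
   sensor  temp  humidity    site
0      s8    32        37     lab
1      s4    39        24   field
2      s1    16        87     lab
4      s6    -8        58   tower
5      s5    24        25  garage
8      s7    29        67    roof
10     s3    28        84    roof
sort by humidity descending:
   sensor  temp  humidity    site
2      s1    16        87     lab
10     s3    28        84    roof
8      s7    29        67    roof
4      s6    -8        58   tower
0      s8    32        37     lab
5      s5    24        25  garage
1      s4    39        24   field
take first 5 rows:
   sensor  temp  humidity   site
2      s1    16        87    lab
10     s3    28        84   roof
8      s7    29        67   roof
4      s6    -8        58  tower
0      s8    32        37    lab
group by site: sum(humidity), max(temp):
       humidity  temp
site                 
lab         124    32
roof        151    29
tower        58    -8
take 2 rows with largest humidity:
      humidity  temp
site                
roof       151    29
lab        124    32
Taking the max of column 'humidity' gives 151.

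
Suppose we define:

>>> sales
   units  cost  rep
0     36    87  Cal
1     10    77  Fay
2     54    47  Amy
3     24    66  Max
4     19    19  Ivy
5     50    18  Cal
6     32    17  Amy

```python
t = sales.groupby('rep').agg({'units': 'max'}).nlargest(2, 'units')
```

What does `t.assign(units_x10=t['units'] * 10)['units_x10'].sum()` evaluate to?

group by rep, max of units:
     units
rep       
Amy     54
Cal     50
Fay     10
Ivy     19
Max     24
take 2 rows with largest units:
     units
rep       
Amy     54
Cal     50
add column units_x10 = t['units'] * 10:
     units  units_x10
rep                  
Amy     54        540
Cal     50        500
Finally, sum of column 'units_x10' = 1040.

1040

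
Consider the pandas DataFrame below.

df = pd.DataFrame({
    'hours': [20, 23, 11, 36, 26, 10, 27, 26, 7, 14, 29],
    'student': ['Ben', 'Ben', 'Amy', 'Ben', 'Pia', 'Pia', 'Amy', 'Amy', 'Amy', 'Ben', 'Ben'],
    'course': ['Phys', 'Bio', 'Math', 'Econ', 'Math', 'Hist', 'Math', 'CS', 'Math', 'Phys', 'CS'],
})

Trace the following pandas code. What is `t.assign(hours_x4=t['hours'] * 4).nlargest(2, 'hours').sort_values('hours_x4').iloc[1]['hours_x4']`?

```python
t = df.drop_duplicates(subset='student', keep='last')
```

116

drop duplicate student (keep=last):
    hours student course
5      10     Pia   Hist
8       7     Amy   Math
10     29     Ben     CS
add column hours_x4 = t['hours'] * 4:
    hours student course  hours_x4
5      10     Pia   Hist        40
8       7     Amy   Math        28
10     29     Ben     CS       116
take 2 rows with largest hours:
    hours student course  hours_x4
10     29     Ben     CS       116
5      10     Pia   Hist        40
sort by hours_x4:
    hours student course  hours_x4
5      10     Pia   Hist        40
10     29     Ben     CS       116
Reading off the value at position 1, column 'hours_x4', we get 116.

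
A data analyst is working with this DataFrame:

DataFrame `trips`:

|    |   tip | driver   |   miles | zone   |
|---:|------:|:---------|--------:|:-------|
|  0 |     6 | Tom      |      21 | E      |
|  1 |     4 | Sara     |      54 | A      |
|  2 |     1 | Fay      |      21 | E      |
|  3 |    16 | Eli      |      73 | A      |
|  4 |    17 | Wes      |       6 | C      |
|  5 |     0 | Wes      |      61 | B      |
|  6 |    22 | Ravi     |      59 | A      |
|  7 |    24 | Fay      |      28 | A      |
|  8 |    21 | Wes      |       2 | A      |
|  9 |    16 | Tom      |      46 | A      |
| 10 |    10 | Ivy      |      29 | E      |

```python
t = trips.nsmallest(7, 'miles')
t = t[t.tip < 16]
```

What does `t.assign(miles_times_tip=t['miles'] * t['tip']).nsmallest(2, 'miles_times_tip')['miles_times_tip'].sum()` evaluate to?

take 7 rows with smallest miles:
    tip driver  miles zone
8    21    Wes      2    A
4    17    Wes      6    C
0     6    Tom     21    E
2     1    Fay     21    E
7    24    Fay     28    A
10   10    Ivy     29    E
9    16    Tom     46    A
filter rows where tip < 16:
    tip driver  miles zone
0     6    Tom     21    E
2     1    Fay     21    E
10   10    Ivy     29    E
add column miles_times_tip = t['miles'] * t['tip']:
    tip driver  miles zone  miles_times_tip
0     6    Tom     21    E              126
2     1    Fay     21    E               21
10   10    Ivy     29    E              290
take 2 rows with smallest miles_times_tip:
   tip driver  miles zone  miles_times_tip
2    1    Fay     21    E               21
0    6    Tom     21    E              126
Then the sum of column 'miles_times_tip': 147

147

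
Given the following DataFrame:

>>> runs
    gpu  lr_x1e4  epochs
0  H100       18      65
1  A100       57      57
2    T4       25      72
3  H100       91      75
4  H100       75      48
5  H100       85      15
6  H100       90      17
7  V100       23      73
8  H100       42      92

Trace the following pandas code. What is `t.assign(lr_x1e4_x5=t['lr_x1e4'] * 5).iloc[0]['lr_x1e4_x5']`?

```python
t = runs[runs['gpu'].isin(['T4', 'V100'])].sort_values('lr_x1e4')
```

115

filter rows where gpu in ['T4', 'V100']:
    gpu  lr_x1e4  epochs
2    T4       25      72
7  V100       23      73
sort by lr_x1e4:
    gpu  lr_x1e4  epochs
7  V100       23      73
2    T4       25      72
add column lr_x1e4_x5 = t['lr_x1e4'] * 5:
    gpu  lr_x1e4  epochs  lr_x1e4_x5
7  V100       23      73         115
2    T4       25      72         125
value at position 0, column 'lr_x1e4_x5' → 115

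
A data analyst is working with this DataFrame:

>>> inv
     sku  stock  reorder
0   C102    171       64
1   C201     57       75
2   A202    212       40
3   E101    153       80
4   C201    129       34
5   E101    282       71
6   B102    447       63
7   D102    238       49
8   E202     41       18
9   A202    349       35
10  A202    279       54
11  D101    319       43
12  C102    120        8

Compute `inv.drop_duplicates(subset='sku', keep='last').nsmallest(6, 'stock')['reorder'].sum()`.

234

drop duplicate sku (keep=last):
     sku  stock  reorder
4   C201    129       34
5   E101    282       71
6   B102    447       63
7   D102    238       49
8   E202     41       18
10  A202    279       54
11  D101    319       43
12  C102    120        8
take 6 rows with smallest stock:
     sku  stock  reorder
8   E202     41       18
12  C102    120        8
4   C201    129       34
7   D102    238       49
10  A202    279       54
5   E101    282       71
Taking the sum of column 'reorder' gives 234.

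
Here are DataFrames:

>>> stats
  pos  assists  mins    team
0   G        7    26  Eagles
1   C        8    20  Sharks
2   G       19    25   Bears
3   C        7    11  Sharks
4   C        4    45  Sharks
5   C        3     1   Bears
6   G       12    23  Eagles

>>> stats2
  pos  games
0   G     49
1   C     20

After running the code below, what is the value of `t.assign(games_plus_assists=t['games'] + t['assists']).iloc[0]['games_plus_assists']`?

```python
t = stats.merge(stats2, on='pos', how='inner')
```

56

merge on 'pos' (how='inner') → 7 rows:
  pos  assists  mins    team  games
0   G        7    26  Eagles     49
1   C        8    20  Sharks     20
2   G       19    25   Bears     49
3   C        7    11  Sharks     20
4   C        4    45  Sharks     20
5   C        3     1   Bears     20
6   G       12    23  Eagles     49
add column games_plus_assists = t['games'] + t['assists']:
  pos  assists  mins    team  games  games_plus_assists
0   G        7    26  Eagles     49                  56
1   C        8    20  Sharks     20                  28
2   G       19    25   Bears     49                  68
3   C        7    11  Sharks     20                  27
4   C        4    45  Sharks     20                  24
5   C        3     1   Bears     20                  23
6   G       12    23  Eagles     49                  61
The value at position 0, column 'games_plus_assists' is 56.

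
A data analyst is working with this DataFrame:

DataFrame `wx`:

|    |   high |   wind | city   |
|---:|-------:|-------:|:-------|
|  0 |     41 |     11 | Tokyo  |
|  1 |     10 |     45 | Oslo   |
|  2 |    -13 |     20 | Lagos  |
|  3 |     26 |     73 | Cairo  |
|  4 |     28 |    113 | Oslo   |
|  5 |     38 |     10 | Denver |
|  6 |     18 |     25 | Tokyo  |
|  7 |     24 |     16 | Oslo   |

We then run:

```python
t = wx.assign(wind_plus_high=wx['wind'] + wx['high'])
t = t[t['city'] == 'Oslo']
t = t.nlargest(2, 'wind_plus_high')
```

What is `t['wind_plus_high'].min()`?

add column wind_plus_high = wx['wind'] + wx['high']:
   high  wind    city  wind_plus_high
0    41    11   Tokyo              52
1    10    45    Oslo              55
2   -13    20   Lagos               7
3    26    73   Cairo              99
4    28   113    Oslo             141
5    38    10  Denver              48
6    18    25   Tokyo              43
7    24    16    Oslo              40
filter rows where city == 'Oslo':
   high  wind  city  wind_plus_high
1    10    45  Oslo              55
4    28   113  Oslo             141
7    24    16  Oslo              40
take 2 rows with largest wind_plus_high:
   high  wind  city  wind_plus_high
4    28   113  Oslo             141
1    10    45  Oslo              55

55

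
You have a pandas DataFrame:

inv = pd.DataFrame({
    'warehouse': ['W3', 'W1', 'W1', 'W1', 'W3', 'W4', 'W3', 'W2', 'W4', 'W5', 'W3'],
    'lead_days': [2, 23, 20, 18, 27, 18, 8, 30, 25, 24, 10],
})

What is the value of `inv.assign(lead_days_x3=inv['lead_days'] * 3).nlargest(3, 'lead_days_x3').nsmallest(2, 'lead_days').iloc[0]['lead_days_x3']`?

add column lead_days_x3 = inv['lead_days'] * 3:
   warehouse  lead_days  lead_days_x3
0         W3          2             6
1         W1         23            69
2         W1         20            60
3         W1         18            54
4         W3         27            81
5         W4         18            54
6         W3          8            24
7         W2         30            90
8         W4         25            75
9         W5         24            72
10        W3         10            30
take 3 rows with largest lead_days_x3:
  warehouse  lead_days  lead_days_x3
7        W2         30            90
4        W3         27            81
8        W4         25            75
take 2 rows with smallest lead_days:
  warehouse  lead_days  lead_days_x3
8        W4         25            75
4        W3         27            81

75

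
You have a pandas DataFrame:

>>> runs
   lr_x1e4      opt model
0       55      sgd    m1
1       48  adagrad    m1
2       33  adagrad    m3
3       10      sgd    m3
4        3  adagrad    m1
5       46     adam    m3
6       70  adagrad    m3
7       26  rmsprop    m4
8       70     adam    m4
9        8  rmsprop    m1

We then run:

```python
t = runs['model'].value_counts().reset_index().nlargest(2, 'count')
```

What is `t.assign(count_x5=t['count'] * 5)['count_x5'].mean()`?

20.0

value_counts of model:
model
m1    4
m3    4
m4    2
Name: count, dtype: int64
reset_index():
  model  count
0    m1      4
1    m3      4
2    m4      2
take 2 rows with largest count:
  model  count
0    m1      4
1    m3      4
add column count_x5 = t['count'] * 5:
  model  count  count_x5
0    m1      4        20
1    m3      4        20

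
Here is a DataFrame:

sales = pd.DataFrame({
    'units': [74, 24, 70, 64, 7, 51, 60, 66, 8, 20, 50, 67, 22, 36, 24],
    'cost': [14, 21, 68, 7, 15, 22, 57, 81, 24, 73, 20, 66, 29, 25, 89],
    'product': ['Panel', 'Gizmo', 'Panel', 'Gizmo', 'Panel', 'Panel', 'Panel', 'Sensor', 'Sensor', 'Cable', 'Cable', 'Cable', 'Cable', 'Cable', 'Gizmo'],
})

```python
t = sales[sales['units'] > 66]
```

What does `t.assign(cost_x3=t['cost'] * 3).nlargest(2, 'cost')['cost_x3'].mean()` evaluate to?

filter rows where units > 66:
    units  cost product
0      74    14   Panel
2      70    68   Panel
11     67    66   Cable
add column cost_x3 = t['cost'] * 3:
    units  cost product  cost_x3
0      74    14   Panel       42
2      70    68   Panel      204
11     67    66   Cable      198
take 2 rows with largest cost:
    units  cost product  cost_x3
2      70    68   Panel      204
11     67    66   Cable      198
Hence 201.0.

201.0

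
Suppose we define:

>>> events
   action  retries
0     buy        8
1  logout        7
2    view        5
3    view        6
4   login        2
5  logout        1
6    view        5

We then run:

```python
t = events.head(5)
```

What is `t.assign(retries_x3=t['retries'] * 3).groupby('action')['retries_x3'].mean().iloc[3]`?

take first 5 rows:
   action  retries
0     buy        8
1  logout        7
2    view        5
3    view        6
4   login        2
add column retries_x3 = t['retries'] * 3:
   action  retries  retries_x3
0     buy        8          24
1  logout        7          21
2    view        5          15
3    view        6          18
4   login        2           6
group by action, mean of retries_x3:
action
buy       24.0
login      6.0
logout    21.0
view      16.5
Name: retries_x3, dtype: float64
Finally, value at position 3 = 16.5.

16.5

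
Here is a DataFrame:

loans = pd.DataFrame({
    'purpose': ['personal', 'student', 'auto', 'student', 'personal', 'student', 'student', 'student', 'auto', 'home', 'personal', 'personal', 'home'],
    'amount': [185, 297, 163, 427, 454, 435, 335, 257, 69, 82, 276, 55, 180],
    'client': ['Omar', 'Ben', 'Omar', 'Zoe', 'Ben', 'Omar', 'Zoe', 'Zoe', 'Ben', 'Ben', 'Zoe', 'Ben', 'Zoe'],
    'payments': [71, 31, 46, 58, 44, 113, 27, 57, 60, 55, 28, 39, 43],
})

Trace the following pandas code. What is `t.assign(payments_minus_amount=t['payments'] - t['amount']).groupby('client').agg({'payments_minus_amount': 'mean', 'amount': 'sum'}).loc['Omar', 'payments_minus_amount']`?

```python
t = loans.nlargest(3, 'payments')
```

take 3 rows with largest payments:
    purpose  amount client  payments
5   student     435   Omar       113
0  personal     185   Omar        71
8      auto      69    Ben        60
add column payments_minus_amount = t['payments'] - t['amount']:
    purpose  amount client  payments  payments_minus_amount
5   student     435   Omar       113                   -322
0  personal     185   Omar        71                   -114
8      auto      69    Ben        60                     -9
group by client: mean(payments_minus_amount), sum(amount):
        payments_minus_amount  amount
client                               
Ben                      -9.0      69
Omar                   -218.0     620

-218.0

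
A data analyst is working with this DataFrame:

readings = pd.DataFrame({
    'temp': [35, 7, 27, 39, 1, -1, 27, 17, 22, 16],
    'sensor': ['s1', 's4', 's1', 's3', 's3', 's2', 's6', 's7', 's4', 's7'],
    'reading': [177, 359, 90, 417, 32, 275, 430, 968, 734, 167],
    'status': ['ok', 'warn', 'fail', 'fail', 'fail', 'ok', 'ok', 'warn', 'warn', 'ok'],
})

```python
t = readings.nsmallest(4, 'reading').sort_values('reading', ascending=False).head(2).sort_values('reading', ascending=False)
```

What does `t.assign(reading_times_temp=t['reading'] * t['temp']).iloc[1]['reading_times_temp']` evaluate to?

2672

take 4 rows with smallest reading:
   temp sensor  reading status
4     1     s3       32   fail
2    27     s1       90   fail
9    16     s7      167     ok
0    35     s1      177     ok
sort by reading descending:
   temp sensor  reading status
0    35     s1      177     ok
9    16     s7      167     ok
2    27     s1       90   fail
4     1     s3       32   fail
take first 2 rows:
   temp sensor  reading status
0    35     s1      177     ok
9    16     s7      167     ok
sort by reading descending:
   temp sensor  reading status
0    35     s1      177     ok
9    16     s7      167     ok
add column reading_times_temp = t['reading'] * t['temp']:
   temp sensor  reading status  reading_times_temp
0    35     s1      177     ok                6195
9    16     s7      167     ok                2672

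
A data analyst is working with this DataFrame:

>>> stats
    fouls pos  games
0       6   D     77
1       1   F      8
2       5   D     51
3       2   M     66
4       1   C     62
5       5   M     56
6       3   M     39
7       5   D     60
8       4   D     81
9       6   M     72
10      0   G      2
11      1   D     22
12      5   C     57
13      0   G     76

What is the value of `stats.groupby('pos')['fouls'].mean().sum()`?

group by pos, mean of fouls:
pos
C    3.0
D    4.2
F    1.0
G    0.0
M    4.0
Name: fouls, dtype: float64
So sum() = 12.2.

12.2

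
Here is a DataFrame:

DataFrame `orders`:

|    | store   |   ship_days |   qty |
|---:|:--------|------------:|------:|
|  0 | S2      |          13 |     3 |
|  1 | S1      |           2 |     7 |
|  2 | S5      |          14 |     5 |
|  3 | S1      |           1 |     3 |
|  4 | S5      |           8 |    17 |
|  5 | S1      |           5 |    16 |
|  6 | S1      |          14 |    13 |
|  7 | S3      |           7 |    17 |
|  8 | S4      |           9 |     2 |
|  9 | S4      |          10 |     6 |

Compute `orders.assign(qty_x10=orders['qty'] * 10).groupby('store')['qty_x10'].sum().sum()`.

add column qty_x10 = orders['qty'] * 10:
  store  ship_days  qty  qty_x10
0    S2         13    3       30
1    S1          2    7       70
2    S5         14    5       50
3    S1          1    3       30
4    S5          8   17      170
5    S1          5   16      160
6    S1         14   13      130
7    S3          7   17      170
8    S4          9    2       20
9    S4         10    6       60
group by store, sum of qty_x10:
store
S1    390
S2     30
S3    170
S4     80
S5    220
Name: qty_x10, dtype: int64
Taking the sum of the resulting series gives 890.

890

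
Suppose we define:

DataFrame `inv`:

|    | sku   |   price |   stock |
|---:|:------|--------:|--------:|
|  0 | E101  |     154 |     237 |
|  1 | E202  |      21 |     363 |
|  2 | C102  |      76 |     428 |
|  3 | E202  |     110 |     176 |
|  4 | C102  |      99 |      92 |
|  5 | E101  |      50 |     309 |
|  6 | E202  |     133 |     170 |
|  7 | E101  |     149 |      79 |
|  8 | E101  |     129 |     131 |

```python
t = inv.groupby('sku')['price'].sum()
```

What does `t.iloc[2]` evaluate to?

264

group by sku, sum of price:
sku
C102    175
E101    482
E202    264
Name: price, dtype: int64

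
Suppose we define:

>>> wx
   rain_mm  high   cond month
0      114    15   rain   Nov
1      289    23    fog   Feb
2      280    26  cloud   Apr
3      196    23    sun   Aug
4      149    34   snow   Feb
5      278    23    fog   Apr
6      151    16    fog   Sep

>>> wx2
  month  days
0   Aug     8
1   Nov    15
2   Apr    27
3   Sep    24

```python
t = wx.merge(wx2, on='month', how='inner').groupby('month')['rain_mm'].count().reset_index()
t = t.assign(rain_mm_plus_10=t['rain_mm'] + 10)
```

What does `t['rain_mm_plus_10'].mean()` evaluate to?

merge on 'month' (how='inner') → 5 rows:
   rain_mm  high   cond month  days
0      114    15   rain   Nov    15
1      280    26  cloud   Apr    27
2      196    23    sun   Aug     8
3      278    23    fog   Apr    27
4      151    16    fog   Sep    24
group by month, count of rain_mm:
month
Apr    2
Aug    1
Nov    1
Sep    1
Name: rain_mm, dtype: int64
reset_index():
  month  rain_mm
0   Apr        2
1   Aug        1
2   Nov        1
3   Sep        1
add column rain_mm_plus_10 = t['rain_mm'] + 10:
  month  rain_mm  rain_mm_plus_10
0   Apr        2               12
1   Aug        1               11
2   Nov        1               11
3   Sep        1               11

11.25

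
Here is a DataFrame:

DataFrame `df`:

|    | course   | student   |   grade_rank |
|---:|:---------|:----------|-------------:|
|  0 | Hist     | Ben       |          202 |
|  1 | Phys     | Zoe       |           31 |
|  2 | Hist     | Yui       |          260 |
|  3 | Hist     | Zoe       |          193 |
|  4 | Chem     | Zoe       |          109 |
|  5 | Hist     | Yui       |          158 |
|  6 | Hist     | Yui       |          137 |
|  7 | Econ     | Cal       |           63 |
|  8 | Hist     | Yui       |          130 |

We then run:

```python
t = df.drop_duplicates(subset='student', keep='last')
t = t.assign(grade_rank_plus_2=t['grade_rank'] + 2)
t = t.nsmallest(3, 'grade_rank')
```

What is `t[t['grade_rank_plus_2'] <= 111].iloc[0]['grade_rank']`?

drop duplicate student (keep=last):
  course student  grade_rank
0   Hist     Ben         202
4   Chem     Zoe         109
7   Econ     Cal          63
8   Hist     Yui         130
add column grade_rank_plus_2 = t['grade_rank'] + 2:
  course student  grade_rank  grade_rank_plus_2
0   Hist     Ben         202                204
4   Chem     Zoe         109                111
7   Econ     Cal          63                 65
8   Hist     Yui         130                132
take 3 rows with smallest grade_rank:
  course student  grade_rank  grade_rank_plus_2
7   Econ     Cal          63                 65
4   Chem     Zoe         109                111
8   Hist     Yui         130                132
filter rows where grade_rank_plus_2 <= 111:
  course student  grade_rank  grade_rank_plus_2
7   Econ     Cal          63                 65
4   Chem     Zoe         109                111

63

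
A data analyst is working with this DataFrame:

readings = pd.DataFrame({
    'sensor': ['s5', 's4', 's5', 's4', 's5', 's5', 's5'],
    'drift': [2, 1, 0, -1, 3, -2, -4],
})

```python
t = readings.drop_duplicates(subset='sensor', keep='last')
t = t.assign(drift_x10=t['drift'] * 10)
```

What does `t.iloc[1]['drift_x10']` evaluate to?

-40

drop duplicate sensor (keep=last):
  sensor  drift
3     s4     -1
6     s5     -4
add column drift_x10 = t['drift'] * 10:
  sensor  drift  drift_x10
3     s4     -1        -10
6     s5     -4        -40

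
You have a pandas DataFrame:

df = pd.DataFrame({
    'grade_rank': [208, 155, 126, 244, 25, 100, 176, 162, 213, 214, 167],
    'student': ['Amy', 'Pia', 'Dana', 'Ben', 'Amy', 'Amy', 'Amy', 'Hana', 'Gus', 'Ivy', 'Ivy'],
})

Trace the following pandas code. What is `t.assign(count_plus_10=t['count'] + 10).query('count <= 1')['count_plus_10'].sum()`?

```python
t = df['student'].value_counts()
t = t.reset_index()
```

55

value_counts of student:
student
Amy     4
Ivy     2
Pia     1
Dana    1
Ben     1
Hana    1
Gus     1
Name: count, dtype: int64
reset_index():
  student  count
0     Amy      4
1     Ivy      2
2     Pia      1
3    Dana      1
4     Ben      1
5    Hana      1
6     Gus      1
add column count_plus_10 = t['count'] + 10:
  student  count  count_plus_10
0     Amy      4             14
1     Ivy      2             12
2     Pia      1             11
3    Dana      1             11
4     Ben      1             11
5    Hana      1             11
6     Gus      1             11
filter rows where count <= 1:
  student  count  count_plus_10
2     Pia      1             11
3    Dana      1             11
4     Ben      1             11
5    Hana      1             11
6     Gus      1             11
Reading off the sum of column 'count_plus_10', we get 55.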